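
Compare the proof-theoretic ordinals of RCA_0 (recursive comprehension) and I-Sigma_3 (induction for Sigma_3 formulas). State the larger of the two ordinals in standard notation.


Proof-theoretic ordinal of RCA_0 (recursive comprehension): omega^omega
Proof-theoretic ordinal of I-Sigma_3 (induction for Sigma_3 formulas): omega^(omega^(omega^omega))
Comparing: omega^omega < omega^(omega^(omega^omega)).
The larger ordinal is omega^(omega^(omega^omega)) (from I-Sigma_3 (induction for Sigma_3 formulas)).

omega^(omega^(omega^omega))


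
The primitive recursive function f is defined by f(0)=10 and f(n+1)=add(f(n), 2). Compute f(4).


f(0) = 10
f(1) = add(f(0), 2) = add(10, 2) = 12
f(2) = add(f(1), 2) = add(12, 2) = 14
f(3) = add(f(2), 2) = add(14, 2) = 16
f(4) = add(f(3), 2) = add(16, 2) = 18


18


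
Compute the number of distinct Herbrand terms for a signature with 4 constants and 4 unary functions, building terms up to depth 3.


Herbrand terms by depth:
Depth 0: 4 constants
Depth 1: 16 new terms (running total: 20)
Depth 2: 64 new terms (running total: 84)
Depth 3: 256 new terms (running total: 340)
Total distinct ground terms = 340

340


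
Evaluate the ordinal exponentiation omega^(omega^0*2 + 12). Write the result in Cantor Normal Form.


omega^(omega^0*2 + 12):
omega^0 = 1, so the exponent is 2 + 12 = 14 (finite ordinal addition).
Result = omega^14, already a single CNF term.

omega^14


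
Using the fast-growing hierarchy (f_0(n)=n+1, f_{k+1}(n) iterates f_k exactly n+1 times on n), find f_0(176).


f_0(176) = 176 + 1 = 177

177


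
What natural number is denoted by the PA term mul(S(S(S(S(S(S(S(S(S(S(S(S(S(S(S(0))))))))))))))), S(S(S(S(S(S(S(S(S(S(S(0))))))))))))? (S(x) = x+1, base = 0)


mul(S^15(0), S^11(0)):
S^15(0) = 15
S^11(0) = 11
15 * 11 = 165

165


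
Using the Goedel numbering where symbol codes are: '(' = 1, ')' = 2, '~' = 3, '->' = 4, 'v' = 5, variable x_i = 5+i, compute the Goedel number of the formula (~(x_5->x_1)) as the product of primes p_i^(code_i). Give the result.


Formula: (~(x_5->x_1))
Symbol codes: [1, 3, 1, 10, 4, 6, 2, 2]
Primes: [2, 3, 5, 7, 11, 13, 17, 19]
p_1^1 = 2^1 = 2
p_2^3 = 3^3 = 27
p_3^1 = 5^1 = 5
p_4^10 = 7^10 = 282475249
p_5^4 = 11^4 = 14641
p_6^6 = 13^6 = 4826809
p_7^2 = 17^2 = 289
p_8^2 = 19^2 = 361
Product = 562315511149376635373953230

562315511149376635373953230


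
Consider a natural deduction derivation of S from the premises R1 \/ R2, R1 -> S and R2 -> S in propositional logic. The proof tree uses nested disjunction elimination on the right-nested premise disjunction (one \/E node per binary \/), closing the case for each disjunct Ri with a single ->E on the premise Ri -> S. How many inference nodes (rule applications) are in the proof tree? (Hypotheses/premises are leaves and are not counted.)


The premise R1 \/ R2 contains 2 disjuncts, hence 1 binary \/ connectives.
- Each binary \/ is eliminated once: 1 \/E nodes.
- Each of the 2 cases Ri derives S by one ->E with Ri -> S: 2 ->E nodes.
Total = 1 + 2 = 3

3


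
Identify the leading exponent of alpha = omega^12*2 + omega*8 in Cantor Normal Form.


CNF: omega^12*2 + omega*8
The leading term is omega^12*2, which has exponent 12.

12


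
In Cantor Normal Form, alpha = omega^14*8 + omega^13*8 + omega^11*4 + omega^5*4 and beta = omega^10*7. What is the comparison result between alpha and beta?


Compare term by term from highest exponent:
alpha = omega^14*8 + omega^13*8 + omega^11*4 + omega^5*4
beta = omega^10*7
Term 1: alpha has omega^14*8, beta has omega^10*7
Term 2: alpha has omega^13*8, beta has omega^0*0
Term 3: alpha has omega^11*4, beta has omega^0*0
Term 4: alpha has omega^5*4, beta has omega^0*0
Result: alpha > beta

alpha > beta


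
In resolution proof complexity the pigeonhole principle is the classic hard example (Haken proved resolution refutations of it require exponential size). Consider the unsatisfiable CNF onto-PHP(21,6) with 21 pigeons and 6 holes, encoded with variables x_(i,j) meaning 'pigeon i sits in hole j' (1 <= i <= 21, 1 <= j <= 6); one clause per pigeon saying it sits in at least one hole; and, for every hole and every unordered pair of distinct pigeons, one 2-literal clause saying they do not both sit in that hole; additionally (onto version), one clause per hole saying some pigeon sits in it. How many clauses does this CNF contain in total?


onto-PHP(21,6): 21 pigeons, 6 holes, 21*6 = 126 variables.
- pigeon clauses: one per pigeon -> 21 clauses
- hole clauses: 6 holes * C(21,2) = 6 * 210 -> 1260 clauses
- onto clauses: one per hole -> 6 clauses
Total clauses = 21 + 1260 + 6 = 1287

1287


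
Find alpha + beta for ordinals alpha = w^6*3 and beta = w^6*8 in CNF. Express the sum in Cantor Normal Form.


Ordinal addition w^6*3 + w^6*8:
Both terms have the same exponent 6.
w^e*c + w^e*d = w^e*(c+d).
Result = w^6*(3+8) = w^6*11

w^6*11


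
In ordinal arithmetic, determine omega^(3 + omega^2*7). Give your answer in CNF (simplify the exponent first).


omega^(3 + omega^2*7):
In ordinal addition a term is absorbed by a following term of strictly larger exponent: 0 < 2, so 3 + omega^2*7 = omega^2*7.
omega raised to a CNF ordinal is a single CNF term: Result = omega^(omega^2*7)

omega^(omega^2*7)


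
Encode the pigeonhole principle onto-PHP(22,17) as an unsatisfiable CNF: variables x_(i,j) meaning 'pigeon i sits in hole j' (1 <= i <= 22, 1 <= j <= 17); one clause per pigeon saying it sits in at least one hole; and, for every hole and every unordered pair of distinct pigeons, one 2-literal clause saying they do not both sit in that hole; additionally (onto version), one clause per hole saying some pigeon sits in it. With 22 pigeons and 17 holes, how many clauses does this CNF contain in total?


onto-PHP(22,17): 22 pigeons, 17 holes, 22*17 = 374 variables.
- pigeon clauses: one per pigeon -> 22 clauses
- hole clauses: 17 holes * C(22,2) = 17 * 231 -> 3927 clauses
- onto clauses: one per hole -> 17 clauses
Total clauses = 22 + 3927 + 17 = 3966

3966


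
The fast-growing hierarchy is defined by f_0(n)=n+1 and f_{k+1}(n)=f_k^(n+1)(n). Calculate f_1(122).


f_1(122) = f_0^123(122)
f_0 adds 1 each time, applied 123 times.
f_1(122) = 122 + 123 = 245

245


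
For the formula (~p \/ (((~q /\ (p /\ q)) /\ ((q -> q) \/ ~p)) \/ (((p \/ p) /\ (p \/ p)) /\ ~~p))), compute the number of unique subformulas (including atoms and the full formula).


Formula: (~p \/ (((~q /\ (p /\ q)) /\ ((q -> q) \/ ~p)) \/ (((p \/ p) /\ (p \/ p)) /\ ~~p)))
Subformulas found:
  1. q
  2. p
  3. ~p
  4. ~q
  5. ~~p
  6. (p \/ p)
  7. (p /\ q)
  8. (q -> q)
  9. (~q /\ (p /\ q))
  10. ((q -> q) \/ ~p)
  11. ((p \/ p) /\ (p \/ p))
  12. (((p \/ p) /\ (p \/ p)) /\ ~~p)
  13. ((~q /\ (p /\ q)) /\ ((q -> q) \/ ~p))
  14. (((~q /\ (p /\ q)) /\ ((q -> q) \/ ~p)) \/ (((p \/ p) /\ (p \/ p)) /\ ~~p))
  15. (~p \/ (((~q /\ (p /\ q)) /\ ((q -> q) \/ ~p)) \/ (((p \/ p) /\ (p \/ p)) /\ ~~p)))
Total distinct subformulas = 15

15


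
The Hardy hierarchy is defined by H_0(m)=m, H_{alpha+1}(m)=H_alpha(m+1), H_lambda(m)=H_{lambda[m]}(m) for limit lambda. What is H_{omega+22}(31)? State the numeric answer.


H_{omega+22}(31):
Unwind the 22 successor steps: H_{omega+22}(31) = H_omega(31+22) = H_omega(53).
H_omega(m) = H_m(m) = m + m = 2m.
Result = 2 * 53 = 106

106


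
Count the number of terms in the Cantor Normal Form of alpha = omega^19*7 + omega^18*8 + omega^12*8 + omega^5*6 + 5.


CNF: omega^19*7 + omega^18*8 + omega^12*8 + omega^5*6 + 5
Count the summands separated by '+':
  term 1: omega^19*7
  term 2: omega^18*8
  term 3: omega^12*8
  term 4: omega^5*6
  term 5: 5
Total terms = 5

5


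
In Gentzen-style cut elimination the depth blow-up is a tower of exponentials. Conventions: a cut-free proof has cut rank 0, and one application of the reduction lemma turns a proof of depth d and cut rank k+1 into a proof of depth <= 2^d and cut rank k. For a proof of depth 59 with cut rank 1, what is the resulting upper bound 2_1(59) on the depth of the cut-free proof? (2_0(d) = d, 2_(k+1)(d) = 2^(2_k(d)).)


Each rank reduction sends depth d to at most 2^d; cut rank r needs r reductions.
2_0(59) = 59
2_1(59) = 2^59 = 576460752303423488
Cut-free depth bound = 576460752303423488

576460752303423488


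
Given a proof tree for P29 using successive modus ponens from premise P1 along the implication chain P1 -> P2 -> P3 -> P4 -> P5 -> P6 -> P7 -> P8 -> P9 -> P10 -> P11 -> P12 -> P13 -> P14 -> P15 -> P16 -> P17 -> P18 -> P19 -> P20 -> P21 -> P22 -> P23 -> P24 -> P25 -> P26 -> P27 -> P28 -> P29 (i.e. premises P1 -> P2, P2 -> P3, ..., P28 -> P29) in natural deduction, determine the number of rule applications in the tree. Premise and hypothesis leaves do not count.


We have a chain: P1 -> P2 -> P3 -> P4 -> P5 -> P6 -> P7 -> P8 -> P9 -> P10 -> P11 -> P12 -> P13 -> P14 -> P15 -> P16 -> P17 -> P18 -> P19 -> P20 -> P21 -> P22 -> P23 -> P24 -> P25 -> P26 -> P27 -> P28 -> P29.
Each modus ponens application produces the next variable.
The chain has 29 propositions, so 29-1 = 28 modus ponens steps.
Total inference nodes = 28

28


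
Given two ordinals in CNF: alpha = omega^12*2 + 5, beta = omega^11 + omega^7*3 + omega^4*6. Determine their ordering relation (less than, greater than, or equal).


Compare term by term from highest exponent:
alpha = omega^12*2 + 5
beta = omega^11 + omega^7*3 + omega^4*6
Term 1: alpha has omega^12*2, beta has omega^11*1
Term 2: alpha has omega^0*5, beta has omega^7*3
Term 3: alpha has omega^0*0, beta has omega^4*6
Result: alpha > beta

alpha > beta


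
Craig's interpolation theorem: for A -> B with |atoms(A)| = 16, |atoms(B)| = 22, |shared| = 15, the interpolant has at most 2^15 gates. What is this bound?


Shared atoms = 15
Craig interpolant size bound = 2^15
= 32768

32768


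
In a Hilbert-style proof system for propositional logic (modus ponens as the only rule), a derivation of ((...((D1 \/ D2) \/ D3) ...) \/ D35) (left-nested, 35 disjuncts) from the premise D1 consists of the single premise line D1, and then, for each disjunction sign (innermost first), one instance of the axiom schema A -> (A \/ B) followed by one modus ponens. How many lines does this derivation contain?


Building the left-nested 35-ary disjunction from D1:
- 1 premise line (D1)
- 35 disjuncts means 34 disjunction signs; each needs 1 axiom instance + 1 MP = 2 lines: 2 * 34 = 68
Total = 1 + 68 = 69 lines.

69


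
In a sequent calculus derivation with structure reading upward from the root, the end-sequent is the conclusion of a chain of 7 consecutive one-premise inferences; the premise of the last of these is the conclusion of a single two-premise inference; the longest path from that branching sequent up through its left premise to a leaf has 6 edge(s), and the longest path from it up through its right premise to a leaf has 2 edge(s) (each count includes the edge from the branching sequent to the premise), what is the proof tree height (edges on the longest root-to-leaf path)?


Longest path through the left premise: 6 edges (measured from the branching sequent)
Longest path through the right premise: 2 edges
Height of the subtree rooted at the branching sequent: max(6, 2) = 6
The branching sequent sits 7 edges above the root (the chain of one-premise inferences), so height = 6 + 7 = 13

13


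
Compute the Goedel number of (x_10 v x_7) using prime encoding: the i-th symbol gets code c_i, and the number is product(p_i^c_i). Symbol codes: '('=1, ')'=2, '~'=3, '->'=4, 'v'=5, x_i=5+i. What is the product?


Formula: (x_10 v x_7)
Symbol codes: [1, 15, 5, 12, 2]
Primes: [2, 3, 5, 7, 11]
p_1^1 = 2^1 = 2
p_2^15 = 3^15 = 14348907
p_3^5 = 5^5 = 3125
p_4^12 = 7^12 = 13841287201
p_5^2 = 11^2 = 121
Product = 150196802998125975918750

150196802998125975918750


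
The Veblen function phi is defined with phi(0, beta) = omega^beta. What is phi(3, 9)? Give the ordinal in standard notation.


phi(3, 9):
phi(3, beta) = eta_beta (the beta-th eta number, fixed point of zeta).
phi(3, 9) = eta_9

eta_9


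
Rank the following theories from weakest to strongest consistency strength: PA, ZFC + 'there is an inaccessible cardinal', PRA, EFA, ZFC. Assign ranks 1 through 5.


Ordering by consistency strength:
1. EFA
2. PRA
3. PA
4. ZFC
5. ZFC + 'there is an inaccessible cardinal'


PA=3, ZFC + 'there is an inaccessible cardinal'=5, PRA=2, EFA=1, ZFC=4


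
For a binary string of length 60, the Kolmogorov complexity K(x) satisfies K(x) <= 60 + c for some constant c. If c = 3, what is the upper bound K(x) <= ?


K(x) <= |x| + c = 60 + 3 = 63

63


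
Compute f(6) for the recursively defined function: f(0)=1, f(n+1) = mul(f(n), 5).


f(0) = 1
f(1) = mul(f(0), 5) = mul(1, 5) = 5
f(2) = mul(f(1), 5) = mul(5, 5) = 25
f(3) = mul(f(2), 5) = mul(25, 5) = 125
f(4) = mul(f(3), 5) = mul(125, 5) = 625
f(5) = mul(f(4), 5) = mul(625, 5) = 3125
f(6) = mul(f(5), 5) = mul(3125, 5) = 15625


15625


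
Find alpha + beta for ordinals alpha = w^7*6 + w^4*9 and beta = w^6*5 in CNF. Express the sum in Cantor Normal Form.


Ordinal addition (w^7*6 + w^4*9) + w^6*5:
alpha's leading term has exponent 7 > beta's exponent 6, so it survives.
alpha's tail term has exponent 4 < beta's exponent 6, so it is absorbed by beta.
In ordinal addition, any term followed by a strictly larger-exponent term is absorbed.
Result = w^7*6 + w^6*5

w^7*6 + w^6*5


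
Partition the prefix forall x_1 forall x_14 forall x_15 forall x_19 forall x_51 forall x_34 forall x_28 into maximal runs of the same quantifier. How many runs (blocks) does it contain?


Alternations = 0.
Blocks = alternations + 1 = 1

1


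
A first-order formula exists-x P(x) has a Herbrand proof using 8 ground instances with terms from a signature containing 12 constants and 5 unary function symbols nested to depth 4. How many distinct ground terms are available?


Herbrand terms by depth:
Depth 0: 12 constants
Depth 1: 60 new terms (running total: 72)
Depth 2: 300 new terms (running total: 372)
Depth 3: 1500 new terms (running total: 1872)
Depth 4: 7500 new terms (running total: 9372)
Total distinct ground terms = 9372

9372


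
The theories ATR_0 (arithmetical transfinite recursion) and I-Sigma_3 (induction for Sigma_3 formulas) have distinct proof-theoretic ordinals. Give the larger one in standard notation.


Proof-theoretic ordinal of ATR_0 (arithmetical transfinite recursion): Gamma_0
Proof-theoretic ordinal of I-Sigma_3 (induction for Sigma_3 formulas): omega^(omega^(omega^omega))
Comparing: omega^(omega^(omega^omega)) < Gamma_0.
The larger ordinal is Gamma_0 (from ATR_0 (arithmetical transfinite recursion)).

Gamma_0


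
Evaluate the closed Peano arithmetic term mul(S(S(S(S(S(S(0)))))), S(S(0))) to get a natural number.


mul(S^6(0), S^2(0)):
S^6(0) = 6
S^2(0) = 2
6 * 2 = 12

12


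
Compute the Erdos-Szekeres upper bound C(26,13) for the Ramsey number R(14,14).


R(14,14) <= C(14+14-2, 14-1) = C(26, 13)
C(26, 13) = 26! / (13! * 13!)
= 10400600

10400600


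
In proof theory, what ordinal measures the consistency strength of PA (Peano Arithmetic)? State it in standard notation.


The proof-theoretic ordinal of PA (Peano Arithmetic) is a standard result in ordinal analysis.
This ordinal is the supremum of order types of primitive recursive well-orderings
that the theory can prove to be well-ordered.
For PA (Peano Arithmetic), the proof-theoretic ordinal is epsilon_0.

epsilon_0


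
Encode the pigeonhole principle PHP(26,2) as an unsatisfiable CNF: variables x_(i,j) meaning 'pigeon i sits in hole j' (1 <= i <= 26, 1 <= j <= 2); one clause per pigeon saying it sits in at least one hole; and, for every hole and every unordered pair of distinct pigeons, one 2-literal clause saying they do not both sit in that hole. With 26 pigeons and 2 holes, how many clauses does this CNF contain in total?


PHP(26,2): 26 pigeons, 2 holes, 26*2 = 52 variables.
- pigeon clauses: one per pigeon -> 26 clauses
- hole clauses: 2 holes * C(26,2) = 2 * 325 -> 650 clauses
Total clauses = 26 + 650 = 676

676


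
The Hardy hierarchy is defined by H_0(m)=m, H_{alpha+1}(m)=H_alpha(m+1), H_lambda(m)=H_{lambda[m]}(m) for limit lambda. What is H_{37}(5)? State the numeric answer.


H_37(5):
For finite ordinals k, H_k(n) = n + k (each successor step adds 1).
H_37(5) = 5 + 37 = 42

42


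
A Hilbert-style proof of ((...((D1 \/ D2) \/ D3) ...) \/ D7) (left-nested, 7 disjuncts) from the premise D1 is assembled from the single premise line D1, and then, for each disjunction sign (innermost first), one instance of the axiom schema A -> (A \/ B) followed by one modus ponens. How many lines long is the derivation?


Building the left-nested 7-ary disjunction from D1:
- 1 premise line (D1)
- 7 disjuncts means 6 disjunction signs; each needs 1 axiom instance + 1 MP = 2 lines: 2 * 6 = 12
Total = 1 + 12 = 13 lines.

13


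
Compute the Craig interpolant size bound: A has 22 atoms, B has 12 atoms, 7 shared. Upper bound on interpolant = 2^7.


Shared atoms = 7
Craig interpolant size bound = 2^7
= 128

128


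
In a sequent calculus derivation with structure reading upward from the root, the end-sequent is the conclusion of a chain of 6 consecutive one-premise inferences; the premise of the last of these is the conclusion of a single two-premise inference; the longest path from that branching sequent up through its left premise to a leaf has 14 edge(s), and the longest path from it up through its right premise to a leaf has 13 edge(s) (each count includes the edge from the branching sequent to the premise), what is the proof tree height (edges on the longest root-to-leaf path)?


Longest path through the left premise: 14 edges (measured from the branching sequent)
Longest path through the right premise: 13 edges
Height of the subtree rooted at the branching sequent: max(14, 13) = 14
The branching sequent sits 6 edges above the root (the chain of one-premise inferences), so height = 14 + 6 = 20

20


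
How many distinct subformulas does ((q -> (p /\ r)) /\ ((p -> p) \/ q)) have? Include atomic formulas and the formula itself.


Formula: ((q -> (p /\ r)) /\ ((p -> p) \/ q))
Subformulas found:
  1. q
  2. r
  3. p
  4. (p /\ r)
  5. (p -> p)
  6. ((p -> p) \/ q)
  7. (q -> (p /\ r))
  8. ((q -> (p /\ r)) /\ ((p -> p) \/ q))
Total distinct subformulas = 8

8


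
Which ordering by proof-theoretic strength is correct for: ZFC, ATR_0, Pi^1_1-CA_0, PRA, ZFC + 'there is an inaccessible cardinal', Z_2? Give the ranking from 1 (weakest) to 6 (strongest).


Ordering by consistency strength:
1. PRA
2. ATR_0
3. Pi^1_1-CA_0
4. Z_2
5. ZFC
6. ZFC + 'there is an inaccessible cardinal'


ZFC=5, ATR_0=2, Pi^1_1-CA_0=3, PRA=1, ZFC + 'there is an inaccessible cardinal'=6, Z_2=4


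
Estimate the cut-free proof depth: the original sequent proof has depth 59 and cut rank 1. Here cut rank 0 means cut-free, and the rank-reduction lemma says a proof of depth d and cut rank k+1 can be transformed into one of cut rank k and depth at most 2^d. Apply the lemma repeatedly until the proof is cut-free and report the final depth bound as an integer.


Each rank reduction sends depth d to at most 2^d; cut rank r needs r reductions.
2_0(59) = 59
2_1(59) = 2^59 = 576460752303423488
Cut-free depth bound = 576460752303423488

576460752303423488


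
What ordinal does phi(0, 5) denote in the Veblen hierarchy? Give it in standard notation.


phi(0, 5):
phi(0, beta) = omega^beta by definition.
phi(0, 5) = omega^5

omega^5


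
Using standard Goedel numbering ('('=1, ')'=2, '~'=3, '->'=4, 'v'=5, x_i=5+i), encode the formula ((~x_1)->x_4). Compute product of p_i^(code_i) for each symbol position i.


Formula: ((~x_1)->x_4)
Symbol codes: [1, 1, 3, 6, 2, 4, 9, 2]
Primes: [2, 3, 5, 7, 11, 13, 17, 19]
p_1^1 = 2^1 = 2
p_2^1 = 3^1 = 3
p_3^3 = 5^3 = 125
p_4^6 = 7^6 = 117649
p_5^2 = 11^2 = 121
p_6^4 = 13^4 = 28561
p_7^9 = 17^9 = 118587876497
p_8^2 = 19^2 = 361
Product = 13054365779401489803515004750

13054365779401489803515004750


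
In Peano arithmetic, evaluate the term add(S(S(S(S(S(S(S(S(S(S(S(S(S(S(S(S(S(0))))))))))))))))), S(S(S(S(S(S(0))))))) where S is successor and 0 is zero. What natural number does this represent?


add(S^17(0), S^6(0)):
S^17(0) = 17
S^6(0) = 6
17 + 6 = 23

23


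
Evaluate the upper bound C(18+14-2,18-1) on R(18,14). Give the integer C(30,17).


R(18,14) <= C(18+14-2, 18-1) = C(30, 17)
C(30, 17) = 30! / (17! * 13!)
= 119759850

119759850


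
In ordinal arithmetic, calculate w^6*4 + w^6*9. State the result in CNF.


Ordinal addition w^6*4 + w^6*9:
Both terms have the same exponent 6.
w^e*c + w^e*d = w^e*(c+d).
Result = w^6*(4+9) = w^6*13

w^6*13


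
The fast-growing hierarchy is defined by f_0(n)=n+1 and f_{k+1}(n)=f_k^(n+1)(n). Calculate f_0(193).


f_0(193) = 193 + 1 = 194

194


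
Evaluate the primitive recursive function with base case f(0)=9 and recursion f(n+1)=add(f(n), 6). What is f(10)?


f(0) = 9
f(1) = add(f(0), 6) = add(9, 6) = 15
f(2) = add(f(1), 6) = add(15, 6) = 21
f(3) = add(f(2), 6) = add(21, 6) = 27
f(4) = add(f(3), 6) = add(27, 6) = 33
f(5) = add(f(4), 6) = add(33, 6) = 39
f(6) = add(f(5), 6) = add(39, 6) = 45
f(7) = add(f(6), 6) = add(45, 6) = 51
f(8) = add(f(7), 6) = add(51, 6) = 57
f(9) = add(f(8), 6) = add(57, 6) = 63
f(10) = add(f(9), 6) = add(63, 6) = 69


69


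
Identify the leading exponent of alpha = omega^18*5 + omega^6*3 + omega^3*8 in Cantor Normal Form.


CNF: omega^18*5 + omega^6*3 + omega^3*8
The leading term is omega^18*5, which has exponent 18.

18


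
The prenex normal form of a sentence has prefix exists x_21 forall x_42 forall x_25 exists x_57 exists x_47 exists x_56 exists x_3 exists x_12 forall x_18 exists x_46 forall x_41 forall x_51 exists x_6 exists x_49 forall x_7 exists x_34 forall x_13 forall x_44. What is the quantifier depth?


Quantifier prefix has 18 quantifier symbols.
Quantifier depth = 18

18


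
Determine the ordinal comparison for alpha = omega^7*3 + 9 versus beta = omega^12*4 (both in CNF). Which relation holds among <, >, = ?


Compare term by term from highest exponent:
alpha = omega^7*3 + 9
beta = omega^12*4
Term 1: alpha has omega^7*3, beta has omega^12*4
Term 2: alpha has omega^0*9, beta has omega^0*0
Result: alpha < beta

alpha < beta


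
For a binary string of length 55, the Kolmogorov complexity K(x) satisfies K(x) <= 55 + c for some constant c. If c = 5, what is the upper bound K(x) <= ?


K(x) <= |x| + c = 55 + 5 = 60

60


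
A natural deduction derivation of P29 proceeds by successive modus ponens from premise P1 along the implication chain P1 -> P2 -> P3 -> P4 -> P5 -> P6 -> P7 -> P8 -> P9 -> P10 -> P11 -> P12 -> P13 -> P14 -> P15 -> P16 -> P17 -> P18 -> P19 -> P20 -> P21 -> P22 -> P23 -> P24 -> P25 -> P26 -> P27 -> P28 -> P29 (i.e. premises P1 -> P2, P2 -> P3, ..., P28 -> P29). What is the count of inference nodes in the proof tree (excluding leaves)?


We have a chain: P1 -> P2 -> P3 -> P4 -> P5 -> P6 -> P7 -> P8 -> P9 -> P10 -> P11 -> P12 -> P13 -> P14 -> P15 -> P16 -> P17 -> P18 -> P19 -> P20 -> P21 -> P22 -> P23 -> P24 -> P25 -> P26 -> P27 -> P28 -> P29.
Each modus ponens application produces the next variable.
The chain has 29 propositions, so 29-1 = 28 modus ponens steps.
Total inference nodes = 28

28


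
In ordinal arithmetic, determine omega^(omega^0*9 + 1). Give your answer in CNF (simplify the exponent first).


omega^(omega^0*9 + 1):
omega^0 = 1, so the exponent is 9 + 1 = 10 (finite ordinal addition).
Result = omega^10, already a single CNF term.

omega^10


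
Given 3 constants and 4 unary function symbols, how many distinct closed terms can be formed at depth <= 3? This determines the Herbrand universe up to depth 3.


Herbrand terms by depth:
Depth 0: 3 constants
Depth 1: 12 new terms (running total: 15)
Depth 2: 48 new terms (running total: 63)
Depth 3: 192 new terms (running total: 255)
Total distinct ground terms = 255

255


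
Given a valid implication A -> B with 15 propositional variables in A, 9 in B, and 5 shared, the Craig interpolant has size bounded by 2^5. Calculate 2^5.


Shared atoms = 5
Craig interpolant size bound = 2^5
= 32

32


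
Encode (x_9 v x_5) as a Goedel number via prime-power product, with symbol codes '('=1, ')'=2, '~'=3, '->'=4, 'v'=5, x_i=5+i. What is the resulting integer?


Formula: (x_9 v x_5)
Symbol codes: [1, 14, 5, 10, 2]
Primes: [2, 3, 5, 7, 11]
p_1^1 = 2^1 = 2
p_2^14 = 3^14 = 4782969
p_3^5 = 5^5 = 3125
p_4^10 = 7^10 = 282475249
p_5^2 = 11^2 = 121
Product = 1021746959170925006250

1021746959170925006250


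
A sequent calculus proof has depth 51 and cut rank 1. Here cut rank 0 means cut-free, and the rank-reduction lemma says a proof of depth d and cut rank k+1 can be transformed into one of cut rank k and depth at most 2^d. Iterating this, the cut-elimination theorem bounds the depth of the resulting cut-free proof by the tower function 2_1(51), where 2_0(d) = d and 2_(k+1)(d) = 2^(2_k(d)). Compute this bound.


Each rank reduction sends depth d to at most 2^d; cut rank r needs r reductions.
2_0(51) = 51
2_1(51) = 2^51 = 2251799813685248
Cut-free depth bound = 2251799813685248

2251799813685248


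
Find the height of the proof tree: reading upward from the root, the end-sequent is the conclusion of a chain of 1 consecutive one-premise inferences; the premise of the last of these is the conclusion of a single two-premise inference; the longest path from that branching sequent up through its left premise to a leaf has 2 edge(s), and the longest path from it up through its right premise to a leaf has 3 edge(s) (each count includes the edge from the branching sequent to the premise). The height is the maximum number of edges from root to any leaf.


Longest path through the left premise: 2 edges (measured from the branching sequent)
Longest path through the right premise: 3 edges
Height of the subtree rooted at the branching sequent: max(2, 3) = 3
The branching sequent sits 1 edges above the root (the chain of one-premise inferences), so height = 3 + 1 = 4

4


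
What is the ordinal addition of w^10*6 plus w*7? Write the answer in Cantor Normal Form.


Ordinal addition w^10*6 + w*7:
Leading exponent of alpha (10) > leading exponent of beta (1).
Since alpha's term has higher exponent than beta's leading term,
the sum is simply alpha followed by beta.
Result = w^10*6 + w*7

w^10*6 + w*7


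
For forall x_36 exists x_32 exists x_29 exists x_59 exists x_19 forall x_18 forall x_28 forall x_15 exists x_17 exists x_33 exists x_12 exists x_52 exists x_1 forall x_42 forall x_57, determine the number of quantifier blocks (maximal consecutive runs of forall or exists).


Alternations = 4.
Blocks = alternations + 1 = 5

5


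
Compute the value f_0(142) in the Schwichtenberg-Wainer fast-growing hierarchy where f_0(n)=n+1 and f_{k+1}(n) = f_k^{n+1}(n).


f_0(142) = 142 + 1 = 143

143


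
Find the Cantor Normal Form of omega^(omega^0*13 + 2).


omega^(omega^0*13 + 2):
omega^0 = 1, so the exponent is 13 + 2 = 15 (finite ordinal addition).
Result = omega^15, already a single CNF term.

omega^15


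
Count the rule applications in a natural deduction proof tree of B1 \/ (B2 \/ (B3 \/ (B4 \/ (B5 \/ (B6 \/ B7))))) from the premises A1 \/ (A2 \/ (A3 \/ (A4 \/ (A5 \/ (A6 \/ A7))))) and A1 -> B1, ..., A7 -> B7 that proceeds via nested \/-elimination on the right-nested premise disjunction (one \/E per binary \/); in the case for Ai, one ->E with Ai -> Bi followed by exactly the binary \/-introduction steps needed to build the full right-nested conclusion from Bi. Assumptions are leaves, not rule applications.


Constructive dilemma with 7 branches, all disjunctions right-nested:
- \/E: the premise has 6 binary \/, each eliminated once: 6 nodes.
- ->E: one per case (Ai with Ai -> Bi gives Bi): 7 nodes.
- \/I: in case i < n, Bi needs 1 step to form Bi \/ (B(i+1) \/ ...) and then i-1 steps to prepend B(i-1), ..., B1, i.e. i steps; in case i = n, B7 needs 6 prepend steps.
  \/I total = (1 + 2 + ... + 6) + 6 = 21 + 6 = 27 nodes.
Total = 6 + 7 + 27 = 40

40


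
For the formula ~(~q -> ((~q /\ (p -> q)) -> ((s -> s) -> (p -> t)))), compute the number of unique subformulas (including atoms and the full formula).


Formula: ~(~q -> ((~q /\ (p -> q)) -> ((s -> s) -> (p -> t))))
Subformulas found:
  1. q
  2. s
  3. t
  4. p
  5. ~q
  6. (p -> q)
  7. (p -> t)
  8. (s -> s)
  9. (~q /\ (p -> q))
  10. ((s -> s) -> (p -> t))
  11. ((~q /\ (p -> q)) -> ((s -> s) -> (p -> t)))
  12. (~q -> ((~q /\ (p -> q)) -> ((s -> s) -> (p -> t))))
  13. ~(~q -> ((~q /\ (p -> q)) -> ((s -> s) -> (p -> t))))
Total distinct subformulas = 13

13


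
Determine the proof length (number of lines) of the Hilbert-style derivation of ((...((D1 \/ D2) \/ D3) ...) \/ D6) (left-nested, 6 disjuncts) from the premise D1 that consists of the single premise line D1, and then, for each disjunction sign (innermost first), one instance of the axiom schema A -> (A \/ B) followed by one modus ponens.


Building the left-nested 6-ary disjunction from D1:
- 1 premise line (D1)
- 6 disjuncts means 5 disjunction signs; each needs 1 axiom instance + 1 MP = 2 lines: 2 * 5 = 10
Total = 1 + 10 = 11 lines.

11


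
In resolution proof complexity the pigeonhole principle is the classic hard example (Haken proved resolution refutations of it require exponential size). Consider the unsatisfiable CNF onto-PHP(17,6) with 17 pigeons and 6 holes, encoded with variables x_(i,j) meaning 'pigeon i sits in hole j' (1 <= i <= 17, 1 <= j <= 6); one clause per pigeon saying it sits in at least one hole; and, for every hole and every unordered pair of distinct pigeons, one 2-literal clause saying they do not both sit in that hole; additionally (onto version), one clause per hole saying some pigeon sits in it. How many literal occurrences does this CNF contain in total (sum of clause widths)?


onto-PHP(17,6): 17 pigeons, 6 holes, 17*6 = 102 variables.
- pigeon clauses: one per pigeon -> 17 clauses of width 6 -> 102 literals
- hole clauses: 6 holes * C(17,2) = 6 * 136 -> 816 clauses of width 2 -> 1632 literals
- onto clauses: one per hole -> 6 clauses of width 17 -> 102 literals
Total literal occurrences = 102 + 1632 + 102 = 1836

1836


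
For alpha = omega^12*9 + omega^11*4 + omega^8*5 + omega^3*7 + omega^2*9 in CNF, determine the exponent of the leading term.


CNF: omega^12*9 + omega^11*4 + omega^8*5 + omega^3*7 + omega^2*9
The leading term is omega^12*9, which has exponent 12.

12


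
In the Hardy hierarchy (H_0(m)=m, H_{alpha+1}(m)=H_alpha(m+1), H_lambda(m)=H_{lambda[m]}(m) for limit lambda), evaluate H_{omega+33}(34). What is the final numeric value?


H_{omega+33}(34):
Unwind the 33 successor steps: H_{omega+33}(34) = H_omega(34+33) = H_omega(67).
H_omega(m) = H_m(m) = m + m = 2m.
Result = 2 * 67 = 134

134


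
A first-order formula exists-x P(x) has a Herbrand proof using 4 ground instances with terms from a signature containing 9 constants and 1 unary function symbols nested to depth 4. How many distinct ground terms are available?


Herbrand terms by depth:
Depth 0: 9 constants
Depth 1: 9 new terms (running total: 18)
Depth 2: 9 new terms (running total: 27)
Depth 3: 9 new terms (running total: 36)
Depth 4: 9 new terms (running total: 45)
Total distinct ground terms = 45

45


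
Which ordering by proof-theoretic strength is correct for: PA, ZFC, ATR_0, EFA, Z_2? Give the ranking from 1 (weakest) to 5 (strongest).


Ordering by consistency strength:
1. EFA
2. PA
3. ATR_0
4. Z_2
5. ZFC


PA=2, ZFC=5, ATR_0=3, EFA=1, Z_2=4


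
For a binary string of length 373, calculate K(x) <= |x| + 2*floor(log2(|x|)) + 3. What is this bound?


floor(log2(373)) = 8
2 * 8 = 16
K(x) <= 373 + 16 + 3 = 392

392


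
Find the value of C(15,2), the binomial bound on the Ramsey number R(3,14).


R(3,14) <= C(3+14-2, 3-1) = C(15, 2)
C(15, 2) = 15! / (2! * 13!)
= 105

105


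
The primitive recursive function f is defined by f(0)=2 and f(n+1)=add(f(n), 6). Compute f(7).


f(0) = 2
f(1) = add(f(0), 6) = add(2, 6) = 8
f(2) = add(f(1), 6) = add(8, 6) = 14
f(3) = add(f(2), 6) = add(14, 6) = 20
f(4) = add(f(3), 6) = add(20, 6) = 26
f(5) = add(f(4), 6) = add(26, 6) = 32
f(6) = add(f(5), 6) = add(32, 6) = 38
f(7) = add(f(6), 6) = add(38, 6) = 44


44


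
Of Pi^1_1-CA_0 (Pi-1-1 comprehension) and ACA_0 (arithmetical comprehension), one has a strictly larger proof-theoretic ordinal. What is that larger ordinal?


Proof-theoretic ordinal of Pi^1_1-CA_0 (Pi-1-1 comprehension): psi_0(Omega_omega)
Proof-theoretic ordinal of ACA_0 (arithmetical comprehension): epsilon_0
Comparing: epsilon_0 < psi_0(Omega_omega).
The larger ordinal is psi_0(Omega_omega) (from Pi^1_1-CA_0 (Pi-1-1 comprehension)).

psi_0(Omega_omega)


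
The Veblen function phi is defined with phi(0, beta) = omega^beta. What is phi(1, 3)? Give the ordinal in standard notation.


phi(1, 3):
phi(1, beta) = epsilon_beta (the beta-th epsilon number).
phi(1, 3) = epsilon_3

epsilon_3


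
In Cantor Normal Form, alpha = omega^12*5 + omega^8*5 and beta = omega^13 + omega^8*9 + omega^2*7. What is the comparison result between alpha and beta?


Compare term by term from highest exponent:
alpha = omega^12*5 + omega^8*5
beta = omega^13 + omega^8*9 + omega^2*7
Term 1: alpha has omega^12*5, beta has omega^13*1
Term 2: alpha has omega^8*5, beta has omega^8*9
Term 3: alpha has omega^0*0, beta has omega^2*7
Result: alpha < beta

alpha < beta


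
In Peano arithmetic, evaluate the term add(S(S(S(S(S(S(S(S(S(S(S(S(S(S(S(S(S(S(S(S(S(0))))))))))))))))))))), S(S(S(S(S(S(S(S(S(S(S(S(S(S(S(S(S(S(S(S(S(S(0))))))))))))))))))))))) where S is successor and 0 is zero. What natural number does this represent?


add(S^21(0), S^22(0)):
S^21(0) = 21
S^22(0) = 22
21 + 22 = 43

43


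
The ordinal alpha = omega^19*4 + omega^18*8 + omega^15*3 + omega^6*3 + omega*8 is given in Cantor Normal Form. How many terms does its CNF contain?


CNF: omega^19*4 + omega^18*8 + omega^15*3 + omega^6*3 + omega*8
Count the summands separated by '+':
  term 1: omega^19*4
  term 2: omega^18*8
  term 3: omega^15*3
  term 4: omega^6*3
  term 5: omega*8
Total terms = 5

5


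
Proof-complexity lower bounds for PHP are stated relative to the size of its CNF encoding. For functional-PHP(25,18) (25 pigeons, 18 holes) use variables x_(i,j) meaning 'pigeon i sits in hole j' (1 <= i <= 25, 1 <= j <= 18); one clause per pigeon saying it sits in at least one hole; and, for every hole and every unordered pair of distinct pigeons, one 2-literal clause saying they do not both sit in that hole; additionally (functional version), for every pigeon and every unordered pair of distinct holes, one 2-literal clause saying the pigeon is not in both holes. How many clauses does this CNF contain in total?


functional-PHP(25,18): 25 pigeons, 18 holes, 25*18 = 450 variables.
- pigeon clauses: one per pigeon -> 25 clauses
- hole clauses: 18 holes * C(25,2) = 18 * 300 -> 5400 clauses
- functional clauses: 25 pigeons * C(18,2) = 25 * 153 -> 3825 clauses
Total clauses = 25 + 5400 + 3825 = 9250

9250


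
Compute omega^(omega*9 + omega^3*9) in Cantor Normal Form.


omega^(omega*9 + omega^3*9):
In ordinal addition a term is absorbed by a following term of strictly larger exponent: 1 < 3, so omega*9 + omega^3*9 = omega^3*9.
omega raised to a CNF ordinal is a single CNF term: Result = omega^(omega^3*9)

omega^(omega^3*9)


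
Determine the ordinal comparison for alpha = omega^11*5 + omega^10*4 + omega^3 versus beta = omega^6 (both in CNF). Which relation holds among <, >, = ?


Compare term by term from highest exponent:
alpha = omega^11*5 + omega^10*4 + omega^3
beta = omega^6
Term 1: alpha has omega^11*5, beta has omega^6*1
Term 2: alpha has omega^10*4, beta has omega^0*0
Term 3: alpha has omega^3*1, beta has omega^0*0
Result: alpha > beta

alpha > beta


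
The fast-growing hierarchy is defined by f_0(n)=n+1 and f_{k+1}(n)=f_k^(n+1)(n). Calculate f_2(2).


f_2(2) = f_1^3(2)
f_1(m) = 2m + 1.
Iterating: f_1^k(n) = 2^k*(n+1) - 1.
f_2(2) = 2^3*(2+1) - 1 = 8*3 - 1 = 23

23


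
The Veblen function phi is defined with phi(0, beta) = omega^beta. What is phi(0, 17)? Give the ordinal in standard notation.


phi(0, 17):
phi(0, beta) = omega^beta by definition.
phi(0, 17) = omega^17

omega^17


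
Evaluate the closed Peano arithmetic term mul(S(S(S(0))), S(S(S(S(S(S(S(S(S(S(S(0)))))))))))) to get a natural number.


mul(S^3(0), S^11(0)):
S^3(0) = 3
S^11(0) = 11
3 * 11 = 33

33


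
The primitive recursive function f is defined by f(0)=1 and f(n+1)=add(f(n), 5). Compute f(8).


f(0) = 1
f(1) = add(f(0), 5) = add(1, 5) = 6
f(2) = add(f(1), 5) = add(6, 5) = 11
f(3) = add(f(2), 5) = add(11, 5) = 16
f(4) = add(f(3), 5) = add(16, 5) = 21
f(5) = add(f(4), 5) = add(21, 5) = 26
f(6) = add(f(5), 5) = add(26, 5) = 31
f(7) = add(f(6), 5) = add(31, 5) = 36
f(8) = add(f(7), 5) = add(36, 5) = 41


41


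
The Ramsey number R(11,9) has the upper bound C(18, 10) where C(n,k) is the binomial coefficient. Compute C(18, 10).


R(11,9) <= C(11+9-2, 11-1) = C(18, 10)
C(18, 10) = 18! / (10! * 8!)
= 43758

43758


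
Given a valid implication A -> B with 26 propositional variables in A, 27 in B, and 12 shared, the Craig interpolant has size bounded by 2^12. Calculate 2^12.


Shared atoms = 12
Craig interpolant size bound = 2^12
= 4096

4096


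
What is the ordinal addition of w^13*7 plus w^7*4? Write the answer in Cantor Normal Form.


Ordinal addition w^13*7 + w^7*4:
Leading exponent of alpha (13) > leading exponent of beta (7).
Since alpha's term has higher exponent than beta's leading term,
the sum is simply alpha followed by beta.
Result = w^13*7 + w^7*4

w^13*7 + w^7*4


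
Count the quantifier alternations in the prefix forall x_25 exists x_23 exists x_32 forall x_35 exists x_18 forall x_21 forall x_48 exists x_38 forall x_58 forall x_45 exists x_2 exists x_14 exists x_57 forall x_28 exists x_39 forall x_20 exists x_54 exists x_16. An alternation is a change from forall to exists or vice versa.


Walk the prefix and count type changes:
  position 1: forall -> exists <-- alternation
  position 2: exists -> exists
  position 3: exists -> forall <-- alternation
  position 4: forall -> exists <-- alternation
  position 5: exists -> forall <-- alternation
  position 6: forall -> forall
  position 7: forall -> exists <-- alternation
  position 8: exists -> forall <-- alternation
  position 9: forall -> forall
  position 10: forall -> exists <-- alternation
  position 11: exists -> exists
  position 12: exists -> exists
  position 13: exists -> forall <-- alternation
  position 14: forall -> exists <-- alternation
  position 15: exists -> forall <-- alternation
  position 16: forall -> exists <-- alternation
  position 17: exists -> exists
Total alternations = 11

11


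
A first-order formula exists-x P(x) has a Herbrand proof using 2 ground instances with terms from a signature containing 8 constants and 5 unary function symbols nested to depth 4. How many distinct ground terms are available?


Herbrand terms by depth:
Depth 0: 8 constants
Depth 1: 40 new terms (running total: 48)
Depth 2: 200 new terms (running total: 248)
Depth 3: 1000 new terms (running total: 1248)
Depth 4: 5000 new terms (running total: 6248)
Total distinct ground terms = 6248

6248


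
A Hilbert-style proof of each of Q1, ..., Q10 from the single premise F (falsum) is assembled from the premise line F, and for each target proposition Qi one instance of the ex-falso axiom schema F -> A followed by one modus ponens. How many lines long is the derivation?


Ex falso, line by line:
- 1 premise line (F)
- 10 targets, each needing 1 axiom instance (F -> Qi) + 1 MP = 2 lines: 2 * 10 = 20
Total = 1 + 20 = 21 lines.

21


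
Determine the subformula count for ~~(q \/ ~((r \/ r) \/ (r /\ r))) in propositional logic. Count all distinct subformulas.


Formula: ~~(q \/ ~((r \/ r) \/ (r /\ r)))
Subformulas found:
  1. q
  2. r
  3. (r \/ r)
  4. (r /\ r)
  5. ((r \/ r) \/ (r /\ r))
  6. ~((r \/ r) \/ (r /\ r))
  7. (q \/ ~((r \/ r) \/ (r /\ r)))
  8. ~(q \/ ~((r \/ r) \/ (r /\ r)))
  9. ~~(q \/ ~((r \/ r) \/ (r /\ r)))
Total distinct subformulas = 9

9
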